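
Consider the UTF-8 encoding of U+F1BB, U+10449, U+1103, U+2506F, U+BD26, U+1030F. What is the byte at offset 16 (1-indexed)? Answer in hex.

0xB4

1-indexed offset 16 is 0-indexed offset 15.
U+F1BB → 3-byte form EF 86 BB at offsets 0–2.
U+10449 → 4-byte form F0 90 91 89 at offsets 3–6.
U+1103 → 3-byte form E1 84 83 at offsets 7–9.
U+2506F → 4-byte form F0 A5 81 AF at offsets 10–13.
U+BD26 → 3-byte form EB B4 A6 at offsets 14–16.
Offset 15 falls in char 5's range; it's byte 2 of EB B4 A6 = 0xB4.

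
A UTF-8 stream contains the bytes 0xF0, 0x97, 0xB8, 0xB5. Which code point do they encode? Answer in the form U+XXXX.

Leading byte 0xF0 = 11110000 matches 11110xxx → 4-byte sequence.
Byte 1: 0xF0 = 11110000, payload 000 (3 bits).
Byte 2: 0x97 = 10010111 (10xxxxxx ✓), payload 010111.
Byte 3: 0xB8 = 10111000 (10xxxxxx ✓), payload 111000.
Byte 4: 0xB5 = 10110101 (10xxxxxx ✓), payload 110101.
Concatenate: 000010111111000110101 = 0x17E35 (21 bits → U+17E35).

U+17E35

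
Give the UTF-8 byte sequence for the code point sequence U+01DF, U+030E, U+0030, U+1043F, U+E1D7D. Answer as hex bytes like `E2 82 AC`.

C7 9F CC 8E 30 F0 90 90 BF F3 A1 B5 BD

U+01DF: 2-byte form → C7 9F.
U+030E: 2-byte form → CC 8E.
U+0030: 1-byte form → 30.
U+1043F: 4-byte form → F0 90 90 BF.
U+E1D7D: 4-byte form → F3 A1 B5 BD.
Concatenated (13 bytes): C7 9F CC 8E 30 F0 90 90 BF F3 A1 B5 BD.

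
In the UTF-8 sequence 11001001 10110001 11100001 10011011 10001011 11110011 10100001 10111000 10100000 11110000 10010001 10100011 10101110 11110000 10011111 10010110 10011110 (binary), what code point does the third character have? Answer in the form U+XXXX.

Offset 0: leading byte 0xC9 = 11001001 → 2-byte char #1 = C9 B1.
Offset 2: leading byte 0xE1 = 11100001 → 3-byte char #2 = E1 9B 8B.
Offset 5: leading byte 0xF3 = 11110011 → 4-byte char #3 = F3 A1 B8 A0.
Leading byte 0xF3 = 11110011 matches 11110xxx → 4-byte sequence.
Byte 1: 0xF3 = 11110011, payload 011 (3 bits).
Byte 2: 0xA1 = 10100001 (10xxxxxx ✓), payload 100001.
Byte 3: 0xB8 = 10111000 (10xxxxxx ✓), payload 111000.
Byte 4: 0xA0 = 10100000 (10xxxxxx ✓), payload 100000.
Concatenate: 011100001111000100000 = 0xE1E20 (21 bits → U+E1E20).

U+E1E20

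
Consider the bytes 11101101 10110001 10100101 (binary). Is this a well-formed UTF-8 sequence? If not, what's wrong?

invalid (encodes a surrogate (U+D800–U+DFFF))

Structurally a 3-byte sequence; payload = 0xDC65.
But 0xDC65 is in U+D800–U+DFFF, the surrogate range. Surrogates are not Unicode scalar values and are forbidden in UTF-8.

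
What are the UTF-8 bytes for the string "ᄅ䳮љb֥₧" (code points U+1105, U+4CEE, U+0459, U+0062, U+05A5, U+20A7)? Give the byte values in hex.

E1 84 85 E4 B3 AE D1 99 62 D6 A5 E2 82 A7

U+1105: 3-byte form → E1 84 85.
U+4CEE: 3-byte form → E4 B3 AE.
U+0459: 2-byte form → D1 99.
U+0062: 1-byte form → 62.
U+05A5: 2-byte form → D6 A5.
U+20A7: 3-byte form → E2 82 A7.
Concatenated (14 bytes): E1 84 85 E4 B3 AE D1 99 62 D6 A5 E2 82 A7.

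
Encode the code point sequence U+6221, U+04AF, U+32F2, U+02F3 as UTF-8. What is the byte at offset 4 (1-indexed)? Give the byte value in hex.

1-indexed offset 4 is 0-indexed offset 3.
U+6221 → 3-byte form E6 88 A1 at offsets 0–2.
U+04AF → 2-byte form D2 AF at offsets 3–4.
Offset 3 falls in char 2's range; it's byte 1 of D2 AF = 0xD2.

0xD2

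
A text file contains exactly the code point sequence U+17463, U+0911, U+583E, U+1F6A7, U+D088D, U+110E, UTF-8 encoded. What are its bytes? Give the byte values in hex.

F0 97 91 A3 E0 A4 91 E5 A0 BE F0 9F 9A A7 F3 90 A2 8D E1 84 8E

U+17463: 4-byte form → F0 97 91 A3.
U+0911: 3-byte form → E0 A4 91.
U+583E: 3-byte form → E5 A0 BE.
U+1F6A7: 4-byte form → F0 9F 9A A7.
U+D088D: 4-byte form → F3 90 A2 8D.
U+110E: 3-byte form → E1 84 8E.
Concatenated (21 bytes): F0 97 91 A3 E0 A4 91 E5 A0 BE F0 9F 9A A7 F3 90 A2 8D E1 84 8E.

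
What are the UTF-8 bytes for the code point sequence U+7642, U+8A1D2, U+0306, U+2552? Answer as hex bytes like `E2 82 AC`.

U+7642: 3-byte form → E7 99 82.
U+8A1D2: 4-byte form → F2 8A 87 92.
U+0306: 2-byte form → CC 86.
U+2552: 3-byte form → E2 95 92.
Concatenated (12 bytes): E7 99 82 F2 8A 87 92 CC 86 E2 95 92.

E7 99 82 F2 8A 87 92 CC 86 E2 95 92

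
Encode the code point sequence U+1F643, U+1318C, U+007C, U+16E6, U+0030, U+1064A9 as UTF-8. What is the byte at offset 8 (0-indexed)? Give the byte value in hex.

U+1F643 → 4-byte form F0 9F 99 83 at offsets 0–3.
U+1318C → 4-byte form F0 93 86 8C at offsets 4–7.
U+007C → 1-byte form 7C at offsets 8–8.
Offset 8 falls in char 3's range; it's byte 1 of 7C = 0x7C.

0x7C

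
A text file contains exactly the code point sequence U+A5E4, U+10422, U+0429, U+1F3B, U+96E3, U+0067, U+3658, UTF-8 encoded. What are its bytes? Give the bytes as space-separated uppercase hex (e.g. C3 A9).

U+A5E4: 3-byte form → EA 97 A4.
U+10422: 4-byte form → F0 90 90 A2.
U+0429: 2-byte form → D0 A9.
U+1F3B: 3-byte form → E1 BC BB.
U+96E3: 3-byte form → E9 9B A3.
U+0067: 1-byte form → 67.
U+3658: 3-byte form → E3 99 98.
Concatenated (19 bytes): EA 97 A4 F0 90 90 A2 D0 A9 E1 BC BB E9 9B A3 67 E3 99 98.

EA 97 A4 F0 90 90 A2 D0 A9 E1 BC BB E9 9B A3 67 E3 99 98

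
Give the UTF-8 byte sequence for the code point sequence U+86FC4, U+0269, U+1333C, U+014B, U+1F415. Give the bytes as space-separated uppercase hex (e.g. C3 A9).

F2 86 BF 84 C9 A9 F0 93 8C BC C5 8B F0 9F 90 95

U+86FC4: 4-byte form → F2 86 BF 84.
U+0269: 2-byte form → C9 A9.
U+1333C: 4-byte form → F0 93 8C BC.
U+014B: 2-byte form → C5 8B.
U+1F415: 4-byte form → F0 9F 90 95.
Concatenated (16 bytes): F2 86 BF 84 C9 A9 F0 93 8C BC C5 8B F0 9F 90 95.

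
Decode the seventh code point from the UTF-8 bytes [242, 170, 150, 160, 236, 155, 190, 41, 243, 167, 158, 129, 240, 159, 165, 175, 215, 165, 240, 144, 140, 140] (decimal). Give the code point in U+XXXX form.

U+1030C

Offset 0: leading byte 0xF2 = 11110010 → 4-byte char #1 = F2 AA 96 A0.
Offset 4: leading byte 0xEC = 11101100 → 3-byte char #2 = EC 9B BE.
Offset 7: leading byte 0x29 = 00101001 → 1-byte char #3 = 29.
Offset 8: leading byte 0xF3 = 11110011 → 4-byte char #4 = F3 A7 9E 81.
Offset 12: leading byte 0xF0 = 11110000 → 4-byte char #5 = F0 9F A5 AF.
Offset 16: leading byte 0xD7 = 11010111 → 2-byte char #6 = D7 A5.
Offset 18: leading byte 0xF0 = 11110000 → 4-byte char #7 = F0 90 8C 8C.
Leading byte 0xF0 = 11110000 matches 11110xxx → 4-byte sequence.
Byte 1: 0xF0 = 11110000, payload 000 (3 bits).
Byte 2: 0x90 = 10010000 (10xxxxxx ✓), payload 010000.
Byte 3: 0x8C = 10001100 (10xxxxxx ✓), payload 001100.
Byte 4: 0x8C = 10001100 (10xxxxxx ✓), payload 001100.
Concatenate: 000010000001100001100 = 0x1030C (21 bits → U+1030C).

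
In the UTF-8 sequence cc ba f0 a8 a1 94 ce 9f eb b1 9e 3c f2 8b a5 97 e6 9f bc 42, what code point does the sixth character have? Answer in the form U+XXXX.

U+8B957

Offset 0: leading byte 0xCC = 11001100 → 2-byte char #1 = CC BA.
Offset 2: leading byte 0xF0 = 11110000 → 4-byte char #2 = F0 A8 A1 94.
Offset 6: leading byte 0xCE = 11001110 → 2-byte char #3 = CE 9F.
Offset 8: leading byte 0xEB = 11101011 → 3-byte char #4 = EB B1 9E.
Offset 11: leading byte 0x3C = 00111100 → 1-byte char #5 = 3C.
Offset 12: leading byte 0xF2 = 11110010 → 4-byte char #6 = F2 8B A5 97.
Leading byte 0xF2 = 11110010 matches 11110xxx → 4-byte sequence.
Byte 1: 0xF2 = 11110010, payload 010 (3 bits).
Byte 2: 0x8B = 10001011 (10xxxxxx ✓), payload 001011.
Byte 3: 0xA5 = 10100101 (10xxxxxx ✓), payload 100101.
Byte 4: 0x97 = 10010111 (10xxxxxx ✓), payload 010111.
Concatenate: 010001011100101010111 = 0x8B957 (21 bits → U+8B957).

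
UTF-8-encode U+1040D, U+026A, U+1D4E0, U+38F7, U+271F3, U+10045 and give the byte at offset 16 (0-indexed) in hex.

0xB3

U+1040D → 4-byte form F0 90 90 8D at offsets 0–3.
U+026A → 2-byte form C9 AA at offsets 4–5.
U+1D4E0 → 4-byte form F0 9D 93 A0 at offsets 6–9.
U+38F7 → 3-byte form E3 A3 B7 at offsets 10–12.
U+271F3 → 4-byte form F0 A7 87 B3 at offsets 13–16.
Offset 16 falls in char 5's range; it's byte 4 of F0 A7 87 B3 = 0xB3.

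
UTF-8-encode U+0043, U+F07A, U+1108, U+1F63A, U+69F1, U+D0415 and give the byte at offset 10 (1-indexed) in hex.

1-indexed offset 10 is 0-indexed offset 9.
U+0043 → 1-byte form 43 at offsets 0–0.
U+F07A → 3-byte form EF 81 BA at offsets 1–3.
U+1108 → 3-byte form E1 84 88 at offsets 4–6.
U+1F63A → 4-byte form F0 9F 98 BA at offsets 7–10.
Offset 9 falls in char 4's range; it's byte 3 of F0 9F 98 BA = 0x98.

0x98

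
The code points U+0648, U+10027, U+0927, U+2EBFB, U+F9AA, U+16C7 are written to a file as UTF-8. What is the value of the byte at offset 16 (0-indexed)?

0xE1

U+0648 → 2-byte form D9 88 at offsets 0–1.
U+10027 → 4-byte form F0 90 80 A7 at offsets 2–5.
U+0927 → 3-byte form E0 A4 A7 at offsets 6–8.
U+2EBFB → 4-byte form F0 AE AF BB at offsets 9–12.
U+F9AA → 3-byte form EF A6 AA at offsets 13–15.
U+16C7 → 3-byte form E1 9B 87 at offsets 16–18.
Offset 16 falls in char 6's range; it's byte 1 of E1 9B 87 = 0xE1.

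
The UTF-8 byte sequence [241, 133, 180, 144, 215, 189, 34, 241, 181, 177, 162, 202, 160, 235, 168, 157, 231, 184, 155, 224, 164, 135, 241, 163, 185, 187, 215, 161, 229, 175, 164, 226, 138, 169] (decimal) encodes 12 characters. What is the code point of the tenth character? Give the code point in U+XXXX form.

Offset 0: leading byte 0xF1 = 11110001 → 4-byte char #1 = F1 85 B4 90.
Offset 4: leading byte 0xD7 = 11010111 → 2-byte char #2 = D7 BD.
Offset 6: leading byte 0x22 = 00100010 → 1-byte char #3 = 22.
Offset 7: leading byte 0xF1 = 11110001 → 4-byte char #4 = F1 B5 B1 A2.
Offset 11: leading byte 0xCA = 11001010 → 2-byte char #5 = CA A0.
Offset 13: leading byte 0xEB = 11101011 → 3-byte char #6 = EB A8 9D.
Offset 16: leading byte 0xE7 = 11100111 → 3-byte char #7 = E7 B8 9B.
Offset 19: leading byte 0xE0 = 11100000 → 3-byte char #8 = E0 A4 87.
Offset 22: leading byte 0xF1 = 11110001 → 4-byte char #9 = F1 A3 B9 BB.
Offset 26: leading byte 0xD7 = 11010111 → 2-byte char #10 = D7 A1.
Leading byte 0xD7 = 11010111 matches 110xxxxx → 2-byte sequence.
Byte 1: 0xD7 = 11010111, payload 10111 (5 bits).
Byte 2: 0xA1 = 10100001 (10xxxxxx ✓), payload 100001.
Concatenate: 10111100001 = 0x5E1 (11 bits → U+05E1).

U+05E1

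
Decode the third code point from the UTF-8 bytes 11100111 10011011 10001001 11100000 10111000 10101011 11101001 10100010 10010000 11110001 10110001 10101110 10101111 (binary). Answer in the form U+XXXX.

U+9890

Offset 0: leading byte 0xE7 = 11100111 → 3-byte char #1 = E7 9B 89.
Offset 3: leading byte 0xE0 = 11100000 → 3-byte char #2 = E0 B8 AB.
Offset 6: leading byte 0xE9 = 11101001 → 3-byte char #3 = E9 A2 90.
Leading byte 0xE9 = 11101001 matches 1110xxxx → 3-byte sequence.
Byte 1: 0xE9 = 11101001, payload 1001 (4 bits).
Byte 2: 0xA2 = 10100010 (10xxxxxx ✓), payload 100010.
Byte 3: 0x90 = 10010000 (10xxxxxx ✓), payload 010000.
Concatenate: 1001100010010000 = 0x9890 (16 bits → U+9890).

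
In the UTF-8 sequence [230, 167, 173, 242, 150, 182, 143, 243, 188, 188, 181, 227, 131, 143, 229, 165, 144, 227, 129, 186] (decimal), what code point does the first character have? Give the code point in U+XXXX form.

Offset 0: leading byte 0xE6 = 11100110 → 3-byte char #1 = E6 A7 AD.
Leading byte 0xE6 = 11100110 matches 1110xxxx → 3-byte sequence.
Byte 1: 0xE6 = 11100110, payload 0110 (4 bits).
Byte 2: 0xA7 = 10100111 (10xxxxxx ✓), payload 100111.
Byte 3: 0xAD = 10101101 (10xxxxxx ✓), payload 101101.
Concatenate: 0110100111101101 = 0x69ED (16 bits → U+69ED).

U+69ED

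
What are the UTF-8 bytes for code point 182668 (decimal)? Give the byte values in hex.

F0 AC A6 8C

U+2C98C = 0x2C98C = 182668 decimal. In range U+10000–U+10FFFF → 4-byte form: 11110xxx 10xxxxxx 10xxxxxx 10xxxxxx.
Binary (21 bits): 000101100100110001100.
Split 3+6+6+6: 000 | 101100 | 100110 | 001100.
Byte 1: 11110000 = 0xF0.
Byte 2: 10101100 = 0xAC.
Byte 3: 10100110 = 0xA6.
Byte 4: 10001100 = 0x8C.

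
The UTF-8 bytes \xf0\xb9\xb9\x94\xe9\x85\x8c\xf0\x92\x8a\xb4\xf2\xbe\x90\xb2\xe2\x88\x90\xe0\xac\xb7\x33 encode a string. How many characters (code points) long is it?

Byte at offset 0: 0xF0 = 11110000 → 4-byte char (#1). Advance 4.
Byte at offset 4: 0xE9 = 11101001 → 3-byte char (#2). Advance 3.
Byte at offset 7: 0xF0 = 11110000 → 4-byte char (#3). Advance 4.
Byte at offset 11: 0xF2 = 11110010 → 4-byte char (#4). Advance 4.
Byte at offset 15: 0xE2 = 11100010 → 3-byte char (#5). Advance 3.
Byte at offset 18: 0xE0 = 11100000 → 3-byte char (#6). Advance 3.
Byte at offset 21: 0x33 = 00110011 → 1-byte char (#7). Advance 1.
Reached end at offset 22 after 7 code points.

7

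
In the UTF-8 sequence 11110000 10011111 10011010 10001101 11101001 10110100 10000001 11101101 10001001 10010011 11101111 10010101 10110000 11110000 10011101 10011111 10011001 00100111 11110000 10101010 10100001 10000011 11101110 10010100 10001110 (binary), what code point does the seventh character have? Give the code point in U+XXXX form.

Offset 0: leading byte 0xF0 = 11110000 → 4-byte char #1 = F0 9F 9A 8D.
Offset 4: leading byte 0xE9 = 11101001 → 3-byte char #2 = E9 B4 81.
Offset 7: leading byte 0xED = 11101101 → 3-byte char #3 = ED 89 93.
Offset 10: leading byte 0xEF = 11101111 → 3-byte char #4 = EF 95 B0.
Offset 13: leading byte 0xF0 = 11110000 → 4-byte char #5 = F0 9D 9F 99.
Offset 17: leading byte 0x27 = 00100111 → 1-byte char #6 = 27.
Offset 18: leading byte 0xF0 = 11110000 → 4-byte char #7 = F0 AA A1 83.
Leading byte 0xF0 = 11110000 matches 11110xxx → 4-byte sequence.
Byte 1: 0xF0 = 11110000, payload 000 (3 bits).
Byte 2: 0xAA = 10101010 (10xxxxxx ✓), payload 101010.
Byte 3: 0xA1 = 10100001 (10xxxxxx ✓), payload 100001.
Byte 4: 0x83 = 10000011 (10xxxxxx ✓), payload 000011.
Concatenate: 000101010100001000011 = 0x2A843 (21 bits → U+2A843).

U+2A843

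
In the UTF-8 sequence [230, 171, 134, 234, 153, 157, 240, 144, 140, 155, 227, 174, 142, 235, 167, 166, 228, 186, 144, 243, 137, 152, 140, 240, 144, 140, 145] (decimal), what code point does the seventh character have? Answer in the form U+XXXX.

Offset 0: leading byte 0xE6 = 11100110 → 3-byte char #1 = E6 AB 86.
Offset 3: leading byte 0xEA = 11101010 → 3-byte char #2 = EA 99 9D.
Offset 6: leading byte 0xF0 = 11110000 → 4-byte char #3 = F0 90 8C 9B.
Offset 10: leading byte 0xE3 = 11100011 → 3-byte char #4 = E3 AE 8E.
Offset 13: leading byte 0xEB = 11101011 → 3-byte char #5 = EB A7 A6.
Offset 16: leading byte 0xE4 = 11100100 → 3-byte char #6 = E4 BA 90.
Offset 19: leading byte 0xF3 = 11110011 → 4-byte char #7 = F3 89 98 8C.
Leading byte 0xF3 = 11110011 matches 11110xxx → 4-byte sequence.
Byte 1: 0xF3 = 11110011, payload 011 (3 bits).
Byte 2: 0x89 = 10001001 (10xxxxxx ✓), payload 001001.
Byte 3: 0x98 = 10011000 (10xxxxxx ✓), payload 011000.
Byte 4: 0x8C = 10001100 (10xxxxxx ✓), payload 001100.
Concatenate: 011001001011000001100 = 0xC960C (21 bits → U+C960C).

U+C960C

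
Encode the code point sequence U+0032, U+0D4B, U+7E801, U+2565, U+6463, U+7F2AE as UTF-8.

U+0032: 1-byte form → 32.
U+0D4B: 3-byte form → E0 B5 8B.
U+7E801: 4-byte form → F1 BE A0 81.
U+2565: 3-byte form → E2 95 A5.
U+6463: 3-byte form → E6 91 A3.
U+7F2AE: 4-byte form → F1 BF 8A AE.
Concatenated (18 bytes): 32 E0 B5 8B F1 BE A0 81 E2 95 A5 E6 91 A3 F1 BF 8A AE.

32 E0 B5 8B F1 BE A0 81 E2 95 A5 E6 91 A3 F1 BF 8A AE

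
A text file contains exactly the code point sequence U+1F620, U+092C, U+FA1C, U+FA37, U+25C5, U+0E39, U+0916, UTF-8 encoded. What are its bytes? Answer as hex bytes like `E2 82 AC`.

F0 9F 98 A0 E0 A4 AC EF A8 9C EF A8 B7 E2 97 85 E0 B8 B9 E0 A4 96

U+1F620: 4-byte form → F0 9F 98 A0.
U+092C: 3-byte form → E0 A4 AC.
U+FA1C: 3-byte form → EF A8 9C.
U+FA37: 3-byte form → EF A8 B7.
U+25C5: 3-byte form → E2 97 85.
U+0E39: 3-byte form → E0 B8 B9.
U+0916: 3-byte form → E0 A4 96.
Concatenated (22 bytes): F0 9F 98 A0 E0 A4 AC EF A8 9C EF A8 B7 E2 97 85 E0 B8 B9 E0 A4 96.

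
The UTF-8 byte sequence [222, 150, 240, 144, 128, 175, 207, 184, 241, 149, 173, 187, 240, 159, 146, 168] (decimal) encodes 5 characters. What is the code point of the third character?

U+03F8

Offset 0: leading byte 0xDE = 11011110 → 2-byte char #1 = DE 96.
Offset 2: leading byte 0xF0 = 11110000 → 4-byte char #2 = F0 90 80 AF.
Offset 6: leading byte 0xCF = 11001111 → 2-byte char #3 = CF B8.
Leading byte 0xCF = 11001111 matches 110xxxxx → 2-byte sequence.
Byte 1: 0xCF = 11001111, payload 01111 (5 bits).
Byte 2: 0xB8 = 10111000 (10xxxxxx ✓), payload 111000.
Concatenate: 01111111000 = 0x3F8 (11 bits → U+03F8).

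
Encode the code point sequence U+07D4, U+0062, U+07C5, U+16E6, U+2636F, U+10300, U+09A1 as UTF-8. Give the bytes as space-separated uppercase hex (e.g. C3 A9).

DF 94 62 DF 85 E1 9B A6 F0 A6 8D AF F0 90 8C 80 E0 A6 A1

U+07D4: 2-byte form → DF 94.
U+0062: 1-byte form → 62.
U+07C5: 2-byte form → DF 85.
U+16E6: 3-byte form → E1 9B A6.
U+2636F: 4-byte form → F0 A6 8D AF.
U+10300: 4-byte form → F0 90 8C 80.
U+09A1: 3-byte form → E0 A6 A1.
Concatenated (19 bytes): DF 94 62 DF 85 E1 9B A6 F0 A6 8D AF F0 90 8C 80 E0 A6 A1.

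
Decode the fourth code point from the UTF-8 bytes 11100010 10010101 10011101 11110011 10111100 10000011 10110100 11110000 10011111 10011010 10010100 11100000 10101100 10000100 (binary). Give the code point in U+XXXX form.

Offset 0: leading byte 0xE2 = 11100010 → 3-byte char #1 = E2 95 9D.
Offset 3: leading byte 0xF3 = 11110011 → 4-byte char #2 = F3 BC 83 B4.
Offset 7: leading byte 0xF0 = 11110000 → 4-byte char #3 = F0 9F 9A 94.
Offset 11: leading byte 0xE0 = 11100000 → 3-byte char #4 = E0 AC 84.
Leading byte 0xE0 = 11100000 matches 1110xxxx → 3-byte sequence.
Byte 1: 0xE0 = 11100000, payload 0000 (4 bits).
Byte 2: 0xAC = 10101100 (10xxxxxx ✓), payload 101100.
Byte 3: 0x84 = 10000100 (10xxxxxx ✓), payload 000100.
Concatenate: 0000101100000100 = 0xB04 (16 bits → U+0B04).

U+0B04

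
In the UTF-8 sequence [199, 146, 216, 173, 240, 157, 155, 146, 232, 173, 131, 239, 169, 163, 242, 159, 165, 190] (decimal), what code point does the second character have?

Offset 0: leading byte 0xC7 = 11000111 → 2-byte char #1 = C7 92.
Offset 2: leading byte 0xD8 = 11011000 → 2-byte char #2 = D8 AD.
Leading byte 0xD8 = 11011000 matches 110xxxxx → 2-byte sequence.
Byte 1: 0xD8 = 11011000, payload 11000 (5 bits).
Byte 2: 0xAD = 10101101 (10xxxxxx ✓), payload 101101.
Concatenate: 11000101101 = 0x62D (11 bits → U+062D).

U+062D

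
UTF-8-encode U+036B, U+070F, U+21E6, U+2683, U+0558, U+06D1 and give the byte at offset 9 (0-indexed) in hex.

U+036B → 2-byte form CD AB at offsets 0–1.
U+070F → 2-byte form DC 8F at offsets 2–3.
U+21E6 → 3-byte form E2 87 A6 at offsets 4–6.
U+2683 → 3-byte form E2 9A 83 at offsets 7–9.
Offset 9 falls in char 4's range; it's byte 3 of E2 9A 83 = 0x83.

0x83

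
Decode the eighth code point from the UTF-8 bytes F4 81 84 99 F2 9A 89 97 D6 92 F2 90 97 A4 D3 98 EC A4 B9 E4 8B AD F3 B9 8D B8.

Offset 0: leading byte 0xF4 = 11110100 → 4-byte char #1 = F4 81 84 99.
Offset 4: leading byte 0xF2 = 11110010 → 4-byte char #2 = F2 9A 89 97.
Offset 8: leading byte 0xD6 = 11010110 → 2-byte char #3 = D6 92.
Offset 10: leading byte 0xF2 = 11110010 → 4-byte char #4 = F2 90 97 A4.
Offset 14: leading byte 0xD3 = 11010011 → 2-byte char #5 = D3 98.
Offset 16: leading byte 0xEC = 11101100 → 3-byte char #6 = EC A4 B9.
Offset 19: leading byte 0xE4 = 11100100 → 3-byte char #7 = E4 8B AD.
Offset 22: leading byte 0xF3 = 11110011 → 4-byte char #8 = F3 B9 8D B8.
Leading byte 0xF3 = 11110011 matches 11110xxx → 4-byte sequence.
Byte 1: 0xF3 = 11110011, payload 011 (3 bits).
Byte 2: 0xB9 = 10111001 (10xxxxxx ✓), payload 111001.
Byte 3: 0x8D = 10001101 (10xxxxxx ✓), payload 001101.
Byte 4: 0xB8 = 10111000 (10xxxxxx ✓), payload 111000.
Concatenate: 011111001001101111000 = 0xF9378 (21 bits → U+F9378).

U+F9378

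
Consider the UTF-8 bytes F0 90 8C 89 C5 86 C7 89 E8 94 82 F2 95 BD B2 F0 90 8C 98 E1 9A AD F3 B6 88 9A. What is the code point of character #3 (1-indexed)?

U+01C9

Offset 0: leading byte 0xF0 = 11110000 → 4-byte char #1 = F0 90 8C 89.
Offset 4: leading byte 0xC5 = 11000101 → 2-byte char #2 = C5 86.
Offset 6: leading byte 0xC7 = 11000111 → 2-byte char #3 = C7 89.
Leading byte 0xC7 = 11000111 matches 110xxxxx → 2-byte sequence.
Byte 1: 0xC7 = 11000111, payload 00111 (5 bits).
Byte 2: 0x89 = 10001001 (10xxxxxx ✓), payload 001001.
Concatenate: 00111001001 = 0x1C9 (11 bits → U+01C9).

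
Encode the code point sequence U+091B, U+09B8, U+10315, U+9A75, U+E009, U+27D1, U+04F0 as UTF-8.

E0 A4 9B E0 A6 B8 F0 90 8C 95 E9 A9 B5 EE 80 89 E2 9F 91 D3 B0

U+091B: 3-byte form → E0 A4 9B.
U+09B8: 3-byte form → E0 A6 B8.
U+10315: 4-byte form → F0 90 8C 95.
U+9A75: 3-byte form → E9 A9 B5.
U+E009: 3-byte form → EE 80 89.
U+27D1: 3-byte form → E2 9F 91.
U+04F0: 2-byte form → D3 B0.
Concatenated (21 bytes): E0 A4 9B E0 A6 B8 F0 90 8C 95 E9 A9 B5 EE 80 89 E2 9F 91 D3 B0.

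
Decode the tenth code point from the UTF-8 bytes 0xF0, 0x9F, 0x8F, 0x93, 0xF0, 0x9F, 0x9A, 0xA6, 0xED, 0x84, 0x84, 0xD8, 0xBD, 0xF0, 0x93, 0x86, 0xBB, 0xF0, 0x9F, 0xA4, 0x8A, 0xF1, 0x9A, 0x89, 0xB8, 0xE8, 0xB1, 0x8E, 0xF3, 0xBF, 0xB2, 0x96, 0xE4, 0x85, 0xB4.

U+4174

Offset 0: leading byte 0xF0 = 11110000 → 4-byte char #1 = F0 9F 8F 93.
Offset 4: leading byte 0xF0 = 11110000 → 4-byte char #2 = F0 9F 9A A6.
Offset 8: leading byte 0xED = 11101101 → 3-byte char #3 = ED 84 84.
Offset 11: leading byte 0xD8 = 11011000 → 2-byte char #4 = D8 BD.
Offset 13: leading byte 0xF0 = 11110000 → 4-byte char #5 = F0 93 86 BB.
Offset 17: leading byte 0xF0 = 11110000 → 4-byte char #6 = F0 9F A4 8A.
Offset 21: leading byte 0xF1 = 11110001 → 4-byte char #7 = F1 9A 89 B8.
Offset 25: leading byte 0xE8 = 11101000 → 3-byte char #8 = E8 B1 8E.
Offset 28: leading byte 0xF3 = 11110011 → 4-byte char #9 = F3 BF B2 96.
Offset 32: leading byte 0xE4 = 11100100 → 3-byte char #10 = E4 85 B4.
Leading byte 0xE4 = 11100100 matches 1110xxxx → 3-byte sequence.
Byte 1: 0xE4 = 11100100, payload 0100 (4 bits).
Byte 2: 0x85 = 10000101 (10xxxxxx ✓), payload 000101.
Byte 3: 0xB4 = 10110100 (10xxxxxx ✓), payload 110100.
Concatenate: 0100000101110100 = 0x4174 (16 bits → U+4174).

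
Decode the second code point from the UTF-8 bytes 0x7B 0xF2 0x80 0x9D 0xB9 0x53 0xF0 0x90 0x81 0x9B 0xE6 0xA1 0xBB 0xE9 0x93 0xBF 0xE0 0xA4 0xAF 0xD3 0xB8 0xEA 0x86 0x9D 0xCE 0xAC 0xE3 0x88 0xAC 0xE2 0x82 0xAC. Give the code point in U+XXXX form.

U+80779

Offset 0: leading byte 0x7B = 01111011 → 1-byte char #1 = 7B.
Offset 1: leading byte 0xF2 = 11110010 → 4-byte char #2 = F2 80 9D B9.
Leading byte 0xF2 = 11110010 matches 11110xxx → 4-byte sequence.
Byte 1: 0xF2 = 11110010, payload 010 (3 bits).
Byte 2: 0x80 = 10000000 (10xxxxxx ✓), payload 000000.
Byte 3: 0x9D = 10011101 (10xxxxxx ✓), payload 011101.
Byte 4: 0xB9 = 10111001 (10xxxxxx ✓), payload 111001.
Concatenate: 010000000011101111001 = 0x80779 (21 bits → U+80779).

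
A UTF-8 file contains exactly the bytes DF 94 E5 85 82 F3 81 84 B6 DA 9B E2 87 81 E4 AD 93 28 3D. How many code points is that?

8

Byte at offset 0: 0xDF = 11011111 → 2-byte char (#1). Advance 2.
Byte at offset 2: 0xE5 = 11100101 → 3-byte char (#2). Advance 3.
Byte at offset 5: 0xF3 = 11110011 → 4-byte char (#3). Advance 4.
Byte at offset 9: 0xDA = 11011010 → 2-byte char (#4). Advance 2.
Byte at offset 11: 0xE2 = 11100010 → 3-byte char (#5). Advance 3.
Byte at offset 14: 0xE4 = 11100100 → 3-byte char (#6). Advance 3.
Byte at offset 17: 0x28 = 00101000 → 1-byte char (#7). Advance 1.
Byte at offset 18: 0x3D = 00111101 → 1-byte char (#8). Advance 1.
Reached end at offset 19 after 8 code points.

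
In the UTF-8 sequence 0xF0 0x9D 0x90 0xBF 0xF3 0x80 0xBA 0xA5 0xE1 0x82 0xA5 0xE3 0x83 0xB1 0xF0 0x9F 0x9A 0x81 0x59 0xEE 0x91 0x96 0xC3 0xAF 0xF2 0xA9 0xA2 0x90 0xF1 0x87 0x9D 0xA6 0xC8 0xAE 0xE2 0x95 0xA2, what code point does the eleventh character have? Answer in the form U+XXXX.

Offset 0: leading byte 0xF0 = 11110000 → 4-byte char #1 = F0 9D 90 BF.
Offset 4: leading byte 0xF3 = 11110011 → 4-byte char #2 = F3 80 BA A5.
Offset 8: leading byte 0xE1 = 11100001 → 3-byte char #3 = E1 82 A5.
Offset 11: leading byte 0xE3 = 11100011 → 3-byte char #4 = E3 83 B1.
Offset 14: leading byte 0xF0 = 11110000 → 4-byte char #5 = F0 9F 9A 81.
Offset 18: leading byte 0x59 = 01011001 → 1-byte char #6 = 59.
Offset 19: leading byte 0xEE = 11101110 → 3-byte char #7 = EE 91 96.
Offset 22: leading byte 0xC3 = 11000011 → 2-byte char #8 = C3 AF.
Offset 24: leading byte 0xF2 = 11110010 → 4-byte char #9 = F2 A9 A2 90.
Offset 28: leading byte 0xF1 = 11110001 → 4-byte char #10 = F1 87 9D A6.
Offset 32: leading byte 0xC8 = 11001000 → 2-byte char #11 = C8 AE.
Leading byte 0xC8 = 11001000 matches 110xxxxx → 2-byte sequence.
Byte 1: 0xC8 = 11001000, payload 01000 (5 bits).
Byte 2: 0xAE = 10101110 (10xxxxxx ✓), payload 101110.
Concatenate: 01000101110 = 0x22E (11 bits → U+022E).

U+022E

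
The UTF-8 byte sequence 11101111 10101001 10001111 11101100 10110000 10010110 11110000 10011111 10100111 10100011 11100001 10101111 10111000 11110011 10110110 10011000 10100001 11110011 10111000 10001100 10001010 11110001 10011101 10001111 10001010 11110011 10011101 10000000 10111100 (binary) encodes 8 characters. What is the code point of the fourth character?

Offset 0: leading byte 0xEF = 11101111 → 3-byte char #1 = EF A9 8F.
Offset 3: leading byte 0xEC = 11101100 → 3-byte char #2 = EC B0 96.
Offset 6: leading byte 0xF0 = 11110000 → 4-byte char #3 = F0 9F A7 A3.
Offset 10: leading byte 0xE1 = 11100001 → 3-byte char #4 = E1 AF B8.
Leading byte 0xE1 = 11100001 matches 1110xxxx → 3-byte sequence.
Byte 1: 0xE1 = 11100001, payload 0001 (4 bits).
Byte 2: 0xAF = 10101111 (10xxxxxx ✓), payload 101111.
Byte 3: 0xB8 = 10111000 (10xxxxxx ✓), payload 111000.
Concatenate: 0001101111111000 = 0x1BF8 (16 bits → U+1BF8).

U+1BF8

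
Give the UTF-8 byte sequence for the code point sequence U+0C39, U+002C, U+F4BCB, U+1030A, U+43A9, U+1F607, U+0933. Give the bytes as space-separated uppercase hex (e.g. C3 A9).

E0 B0 B9 2C F3 B4 AF 8B F0 90 8C 8A E4 8E A9 F0 9F 98 87 E0 A4 B3

U+0C39: 3-byte form → E0 B0 B9.
U+002C: 1-byte form → 2C.
U+F4BCB: 4-byte form → F3 B4 AF 8B.
U+1030A: 4-byte form → F0 90 8C 8A.
U+43A9: 3-byte form → E4 8E A9.
U+1F607: 4-byte form → F0 9F 98 87.
U+0933: 3-byte form → E0 A4 B3.
Concatenated (22 bytes): E0 B0 B9 2C F3 B4 AF 8B F0 90 8C 8A E4 8E A9 F0 9F 98 87 E0 A4 B3.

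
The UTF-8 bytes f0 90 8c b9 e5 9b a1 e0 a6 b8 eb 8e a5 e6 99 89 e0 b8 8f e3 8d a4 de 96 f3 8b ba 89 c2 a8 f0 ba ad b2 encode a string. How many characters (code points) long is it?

11

Byte at offset 0: 0xF0 = 11110000 → 4-byte char (#1). Advance 4.
Byte at offset 4: 0xE5 = 11100101 → 3-byte char (#2). Advance 3.
Byte at offset 7: 0xE0 = 11100000 → 3-byte char (#3). Advance 3.
Byte at offset 10: 0xEB = 11101011 → 3-byte char (#4). Advance 3.
Byte at offset 13: 0xE6 = 11100110 → 3-byte char (#5). Advance 3.
Byte at offset 16: 0xE0 = 11100000 → 3-byte char (#6). Advance 3.
Byte at offset 19: 0xE3 = 11100011 → 3-byte char (#7). Advance 3.
Byte at offset 22: 0xDE = 11011110 → 2-byte char (#8). Advance 2.
Byte at offset 24: 0xF3 = 11110011 → 4-byte char (#9). Advance 4.
Byte at offset 28: 0xC2 = 11000010 → 2-byte char (#10). Advance 2.
Byte at offset 30: 0xF0 = 11110000 → 4-byte char (#11). Advance 4.
Reached end at offset 34 after 11 code points.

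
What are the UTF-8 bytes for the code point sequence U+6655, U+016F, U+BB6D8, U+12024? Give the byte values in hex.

U+6655: 3-byte form → E6 99 95.
U+016F: 2-byte form → C5 AF.
U+BB6D8: 4-byte form → F2 BB 9B 98.
U+12024: 4-byte form → F0 92 80 A4.
Concatenated (13 bytes): E6 99 95 C5 AF F2 BB 9B 98 F0 92 80 A4.

E6 99 95 C5 AF F2 BB 9B 98 F0 92 80 A4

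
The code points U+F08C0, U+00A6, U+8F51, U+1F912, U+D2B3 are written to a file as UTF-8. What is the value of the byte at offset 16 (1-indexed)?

1-indexed offset 16 is 0-indexed offset 15.
U+F08C0 → 4-byte form F3 B0 A3 80 at offsets 0–3.
U+00A6 → 2-byte form C2 A6 at offsets 4–5.
U+8F51 → 3-byte form E8 BD 91 at offsets 6–8.
U+1F912 → 4-byte form F0 9F A4 92 at offsets 9–12.
U+D2B3 → 3-byte form ED 8A B3 at offsets 13–15.
Offset 15 falls in char 5's range; it's byte 3 of ED 8A B3 = 0xB3.

0xB3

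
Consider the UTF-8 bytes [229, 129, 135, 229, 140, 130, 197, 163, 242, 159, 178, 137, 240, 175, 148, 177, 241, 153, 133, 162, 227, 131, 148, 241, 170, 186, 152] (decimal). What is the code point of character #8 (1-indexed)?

U+6AE98

Offset 0: leading byte 0xE5 = 11100101 → 3-byte char #1 = E5 81 87.
Offset 3: leading byte 0xE5 = 11100101 → 3-byte char #2 = E5 8C 82.
Offset 6: leading byte 0xC5 = 11000101 → 2-byte char #3 = C5 A3.
Offset 8: leading byte 0xF2 = 11110010 → 4-byte char #4 = F2 9F B2 89.
Offset 12: leading byte 0xF0 = 11110000 → 4-byte char #5 = F0 AF 94 B1.
Offset 16: leading byte 0xF1 = 11110001 → 4-byte char #6 = F1 99 85 A2.
Offset 20: leading byte 0xE3 = 11100011 → 3-byte char #7 = E3 83 94.
Offset 23: leading byte 0xF1 = 11110001 → 4-byte char #8 = F1 AA BA 98.
Leading byte 0xF1 = 11110001 matches 11110xxx → 4-byte sequence.
Byte 1: 0xF1 = 11110001, payload 001 (3 bits).
Byte 2: 0xAA = 10101010 (10xxxxxx ✓), payload 101010.
Byte 3: 0xBA = 10111010 (10xxxxxx ✓), payload 111010.
Byte 4: 0x98 = 10011000 (10xxxxxx ✓), payload 011000.
Concatenate: 001101010111010011000 = 0x6AE98 (21 bits → U+6AE98).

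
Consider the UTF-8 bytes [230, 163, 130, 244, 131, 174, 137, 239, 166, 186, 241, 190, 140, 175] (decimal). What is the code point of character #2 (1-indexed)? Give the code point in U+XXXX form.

U+103B89

Offset 0: leading byte 0xE6 = 11100110 → 3-byte char #1 = E6 A3 82.
Offset 3: leading byte 0xF4 = 11110100 → 4-byte char #2 = F4 83 AE 89.
Leading byte 0xF4 = 11110100 matches 11110xxx → 4-byte sequence.
Byte 1: 0xF4 = 11110100, payload 100 (3 bits).
Byte 2: 0x83 = 10000011 (10xxxxxx ✓), payload 000011.
Byte 3: 0xAE = 10101110 (10xxxxxx ✓), payload 101110.
Byte 4: 0x89 = 10001001 (10xxxxxx ✓), payload 001001.
Concatenate: 100000011101110001001 = 0x103B89 (21 bits → U+103B89).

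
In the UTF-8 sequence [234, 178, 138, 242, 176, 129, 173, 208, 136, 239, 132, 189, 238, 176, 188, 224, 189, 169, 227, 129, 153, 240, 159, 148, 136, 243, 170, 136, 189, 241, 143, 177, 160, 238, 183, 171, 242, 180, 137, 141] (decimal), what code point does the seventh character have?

Offset 0: leading byte 0xEA = 11101010 → 3-byte char #1 = EA B2 8A.
Offset 3: leading byte 0xF2 = 11110010 → 4-byte char #2 = F2 B0 81 AD.
Offset 7: leading byte 0xD0 = 11010000 → 2-byte char #3 = D0 88.
Offset 9: leading byte 0xEF = 11101111 → 3-byte char #4 = EF 84 BD.
Offset 12: leading byte 0xEE = 11101110 → 3-byte char #5 = EE B0 BC.
Offset 15: leading byte 0xE0 = 11100000 → 3-byte char #6 = E0 BD A9.
Offset 18: leading byte 0xE3 = 11100011 → 3-byte char #7 = E3 81 99.
Leading byte 0xE3 = 11100011 matches 1110xxxx → 3-byte sequence.
Byte 1: 0xE3 = 11100011, payload 0011 (4 bits).
Byte 2: 0x81 = 10000001 (10xxxxxx ✓), payload 000001.
Byte 3: 0x99 = 10011001 (10xxxxxx ✓), payload 011001.
Concatenate: 0011000001011001 = 0x3059 (16 bits → U+3059).

U+3059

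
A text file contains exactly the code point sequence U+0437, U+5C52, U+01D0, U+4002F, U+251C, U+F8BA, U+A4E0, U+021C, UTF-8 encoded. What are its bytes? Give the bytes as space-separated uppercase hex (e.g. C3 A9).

U+0437: 2-byte form → D0 B7.
U+5C52: 3-byte form → E5 B1 92.
U+01D0: 2-byte form → C7 90.
U+4002F: 4-byte form → F1 80 80 AF.
U+251C: 3-byte form → E2 94 9C.
U+F8BA: 3-byte form → EF A2 BA.
U+A4E0: 3-byte form → EA 93 A0.
U+021C: 2-byte form → C8 9C.
Concatenated (22 bytes): D0 B7 E5 B1 92 C7 90 F1 80 80 AF E2 94 9C EF A2 BA EA 93 A0 C8 9C.

D0 B7 E5 B1 92 C7 90 F1 80 80 AF E2 94 9C EF A2 BA EA 93 A0 C8 9C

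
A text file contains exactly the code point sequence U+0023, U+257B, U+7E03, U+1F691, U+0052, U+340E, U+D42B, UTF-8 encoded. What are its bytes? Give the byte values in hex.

23 E2 95 BB E7 B8 83 F0 9F 9A 91 52 E3 90 8E ED 90 AB

U+0023: 1-byte form → 23.
U+257B: 3-byte form → E2 95 BB.
U+7E03: 3-byte form → E7 B8 83.
U+1F691: 4-byte form → F0 9F 9A 91.
U+0052: 1-byte form → 52.
U+340E: 3-byte form → E3 90 8E.
U+D42B: 3-byte form → ED 90 AB.
Concatenated (18 bytes): 23 E2 95 BB E7 B8 83 F0 9F 9A 91 52 E3 90 8E ED 90 AB.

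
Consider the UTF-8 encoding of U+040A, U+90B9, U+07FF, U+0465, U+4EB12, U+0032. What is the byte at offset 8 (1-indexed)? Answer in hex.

0xD1

1-indexed offset 8 is 0-indexed offset 7.
U+040A → 2-byte form D0 8A at offsets 0–1.
U+90B9 → 3-byte form E9 82 B9 at offsets 2–4.
U+07FF → 2-byte form DF BF at offsets 5–6.
U+0465 → 2-byte form D1 A5 at offsets 7–8.
Offset 7 falls in char 4's range; it's byte 1 of D1 A5 = 0xD1.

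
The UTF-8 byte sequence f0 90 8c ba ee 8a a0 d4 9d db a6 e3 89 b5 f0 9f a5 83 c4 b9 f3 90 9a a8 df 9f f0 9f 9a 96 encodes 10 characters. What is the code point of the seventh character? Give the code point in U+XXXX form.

Offset 0: leading byte 0xF0 = 11110000 → 4-byte char #1 = F0 90 8C BA.
Offset 4: leading byte 0xEE = 11101110 → 3-byte char #2 = EE 8A A0.
Offset 7: leading byte 0xD4 = 11010100 → 2-byte char #3 = D4 9D.
Offset 9: leading byte 0xDB = 11011011 → 2-byte char #4 = DB A6.
Offset 11: leading byte 0xE3 = 11100011 → 3-byte char #5 = E3 89 B5.
Offset 14: leading byte 0xF0 = 11110000 → 4-byte char #6 = F0 9F A5 83.
Offset 18: leading byte 0xC4 = 11000100 → 2-byte char #7 = C4 B9.
Leading byte 0xC4 = 11000100 matches 110xxxxx → 2-byte sequence.
Byte 1: 0xC4 = 11000100, payload 00100 (5 bits).
Byte 2: 0xB9 = 10111001 (10xxxxxx ✓), payload 111001.
Concatenate: 00100111001 = 0x139 (11 bits → U+0139).

U+0139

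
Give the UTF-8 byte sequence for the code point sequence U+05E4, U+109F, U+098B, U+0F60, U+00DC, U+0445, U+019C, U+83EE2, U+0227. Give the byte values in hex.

D7 A4 E1 82 9F E0 A6 8B E0 BD A0 C3 9C D1 85 C6 9C F2 83 BB A2 C8 A7

U+05E4: 2-byte form → D7 A4.
U+109F: 3-byte form → E1 82 9F.
U+098B: 3-byte form → E0 A6 8B.
U+0F60: 3-byte form → E0 BD A0.
U+00DC: 2-byte form → C3 9C.
U+0445: 2-byte form → D1 85.
U+019C: 2-byte form → C6 9C.
U+83EE2: 4-byte form → F2 83 BB A2.
U+0227: 2-byte form → C8 A7.
Concatenated (23 bytes): D7 A4 E1 82 9F E0 A6 8B E0 BD A0 C3 9C D1 85 C6 9C F2 83 BB A2 C8 A7.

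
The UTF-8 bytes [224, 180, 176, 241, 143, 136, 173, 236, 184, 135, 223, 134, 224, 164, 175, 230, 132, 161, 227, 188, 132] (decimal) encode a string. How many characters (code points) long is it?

Byte at offset 0: 0xE0 = 11100000 → 3-byte char (#1). Advance 3.
Byte at offset 3: 0xF1 = 11110001 → 4-byte char (#2). Advance 4.
Byte at offset 7: 0xEC = 11101100 → 3-byte char (#3). Advance 3.
Byte at offset 10: 0xDF = 11011111 → 2-byte char (#4). Advance 2.
Byte at offset 12: 0xE0 = 11100000 → 3-byte char (#5). Advance 3.
Byte at offset 15: 0xE6 = 11100110 → 3-byte char (#6). Advance 3.
Byte at offset 18: 0xE3 = 11100011 → 3-byte char (#7). Advance 3.
Reached end at offset 21 after 7 code points.

7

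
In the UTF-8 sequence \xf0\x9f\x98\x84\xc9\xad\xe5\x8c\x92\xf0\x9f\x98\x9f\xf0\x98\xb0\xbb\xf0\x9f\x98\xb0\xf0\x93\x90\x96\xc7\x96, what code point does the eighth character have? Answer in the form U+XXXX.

Offset 0: leading byte 0xF0 = 11110000 → 4-byte char #1 = F0 9F 98 84.
Offset 4: leading byte 0xC9 = 11001001 → 2-byte char #2 = C9 AD.
Offset 6: leading byte 0xE5 = 11100101 → 3-byte char #3 = E5 8C 92.
Offset 9: leading byte 0xF0 = 11110000 → 4-byte char #4 = F0 9F 98 9F.
Offset 13: leading byte 0xF0 = 11110000 → 4-byte char #5 = F0 98 B0 BB.
Offset 17: leading byte 0xF0 = 11110000 → 4-byte char #6 = F0 9F 98 B0.
Offset 21: leading byte 0xF0 = 11110000 → 4-byte char #7 = F0 93 90 96.
Offset 25: leading byte 0xC7 = 11000111 → 2-byte char #8 = C7 96.
Leading byte 0xC7 = 11000111 matches 110xxxxx → 2-byte sequence.
Byte 1: 0xC7 = 11000111, payload 00111 (5 bits).
Byte 2: 0x96 = 10010110 (10xxxxxx ✓), payload 010110.
Concatenate: 00111010110 = 0x1D6 (11 bits → U+01D6).

U+01D6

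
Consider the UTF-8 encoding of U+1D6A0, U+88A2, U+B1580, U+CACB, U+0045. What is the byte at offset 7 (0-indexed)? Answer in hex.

0xF2

U+1D6A0 → 4-byte form F0 9D 9A A0 at offsets 0–3.
U+88A2 → 3-byte form E8 A2 A2 at offsets 4–6.
U+B1580 → 4-byte form F2 B1 96 80 at offsets 7–10.
Offset 7 falls in char 3's range; it's byte 1 of F2 B1 96 80 = 0xF2.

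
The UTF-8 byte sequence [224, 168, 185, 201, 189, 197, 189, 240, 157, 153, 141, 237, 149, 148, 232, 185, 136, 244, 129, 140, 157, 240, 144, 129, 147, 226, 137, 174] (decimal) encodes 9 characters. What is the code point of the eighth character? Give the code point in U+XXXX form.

Offset 0: leading byte 0xE0 = 11100000 → 3-byte char #1 = E0 A8 B9.
Offset 3: leading byte 0xC9 = 11001001 → 2-byte char #2 = C9 BD.
Offset 5: leading byte 0xC5 = 11000101 → 2-byte char #3 = C5 BD.
Offset 7: leading byte 0xF0 = 11110000 → 4-byte char #4 = F0 9D 99 8D.
Offset 11: leading byte 0xED = 11101101 → 3-byte char #5 = ED 95 94.
Offset 14: leading byte 0xE8 = 11101000 → 3-byte char #6 = E8 B9 88.
Offset 17: leading byte 0xF4 = 11110100 → 4-byte char #7 = F4 81 8C 9D.
Offset 21: leading byte 0xF0 = 11110000 → 4-byte char #8 = F0 90 81 93.
Leading byte 0xF0 = 11110000 matches 11110xxx → 4-byte sequence.
Byte 1: 0xF0 = 11110000, payload 000 (3 bits).
Byte 2: 0x90 = 10010000 (10xxxxxx ✓), payload 010000.
Byte 3: 0x81 = 10000001 (10xxxxxx ✓), payload 000001.
Byte 4: 0x93 = 10010011 (10xxxxxx ✓), payload 010011.
Concatenate: 000010000000001010011 = 0x10053 (21 bits → U+10053).

U+10053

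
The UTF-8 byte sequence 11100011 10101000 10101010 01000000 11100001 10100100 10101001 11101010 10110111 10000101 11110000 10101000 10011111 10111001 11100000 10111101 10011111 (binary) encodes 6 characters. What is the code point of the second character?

Offset 0: leading byte 0xE3 = 11100011 → 3-byte char #1 = E3 A8 AA.
Offset 3: leading byte 0x40 = 01000000 → 1-byte char #2 = 40.
Leading byte 0x40 = 01000000 matches 0xxxxxxx → 1-byte sequence.
Byte 1: 0x40 = 01000000, payload 1000000 (7 bits).
Concatenate: 1000000 = 0x40 (7 bits → U+0040).

U+0040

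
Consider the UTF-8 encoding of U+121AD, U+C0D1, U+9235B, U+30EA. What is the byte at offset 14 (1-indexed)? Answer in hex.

0xAA

1-indexed offset 14 is 0-indexed offset 13.
U+121AD → 4-byte form F0 92 86 AD at offsets 0–3.
U+C0D1 → 3-byte form EC 83 91 at offsets 4–6.
U+9235B → 4-byte form F2 92 8D 9B at offsets 7–10.
U+30EA → 3-byte form E3 83 AA at offsets 11–13.
Offset 13 falls in char 4's range; it's byte 3 of E3 83 AA = 0xAA.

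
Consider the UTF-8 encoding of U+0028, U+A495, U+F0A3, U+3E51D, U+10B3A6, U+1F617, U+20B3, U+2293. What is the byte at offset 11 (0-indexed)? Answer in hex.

0xF4

U+0028 → 1-byte form 28 at offsets 0–0.
U+A495 → 3-byte form EA 92 95 at offsets 1–3.
U+F0A3 → 3-byte form EF 82 A3 at offsets 4–6.
U+3E51D → 4-byte form F0 BE 94 9D at offsets 7–10.
U+10B3A6 → 4-byte form F4 8B 8E A6 at offsets 11–14.
Offset 11 falls in char 5's range; it's byte 1 of F4 8B 8E A6 = 0xF4.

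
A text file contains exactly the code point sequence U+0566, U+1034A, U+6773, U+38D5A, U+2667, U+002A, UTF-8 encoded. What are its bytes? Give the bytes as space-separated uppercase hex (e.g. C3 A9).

U+0566: 2-byte form → D5 A6.
U+1034A: 4-byte form → F0 90 8D 8A.
U+6773: 3-byte form → E6 9D B3.
U+38D5A: 4-byte form → F0 B8 B5 9A.
U+2667: 3-byte form → E2 99 A7.
U+002A: 1-byte form → 2A.
Concatenated (17 bytes): D5 A6 F0 90 8D 8A E6 9D B3 F0 B8 B5 9A E2 99 A7 2A.

D5 A6 F0 90 8D 8A E6 9D B3 F0 B8 B5 9A E2 99 A7 2A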